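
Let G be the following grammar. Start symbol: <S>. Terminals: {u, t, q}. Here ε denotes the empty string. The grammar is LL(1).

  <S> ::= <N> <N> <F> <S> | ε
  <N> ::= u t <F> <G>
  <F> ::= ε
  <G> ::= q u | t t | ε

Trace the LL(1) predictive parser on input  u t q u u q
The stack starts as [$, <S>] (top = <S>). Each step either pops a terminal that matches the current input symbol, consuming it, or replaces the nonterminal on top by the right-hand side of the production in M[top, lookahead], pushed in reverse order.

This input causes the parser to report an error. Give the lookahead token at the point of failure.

q

      Stack                      Input          Action
   1  $ <S>                      u t q u u q $  expand <S> ::= <N> <N> <F> <S>
   2  $ <S> <F> <N> <N>          u t q u u q $  expand <N> ::= u t <F> <G>
   3  $ <S> <F> <N> <G> <F> t u  u t q u u q $  match u
   4  $ <S> <F> <N> <G> <F> t    t q u u q $    match t
   5  $ <S> <F> <N> <G> <F>      q u u q $      expand <F> ::= ε
   6  $ <S> <F> <N> <G>          q u u q $      expand <G> ::= q u
   7  $ <S> <F> <N> u q          q u u q $      match q
   8  $ <S> <F> <N> u            u u q $        match u
   9  $ <S> <F> <N>              u q $          expand <N> ::= u t <F> <G>
  10  $ <S> <F> <G> <F> t u      u q $          match u
  11  $ <S> <F> <G> <F> t        q $            error: top is terminal t but lookahead is q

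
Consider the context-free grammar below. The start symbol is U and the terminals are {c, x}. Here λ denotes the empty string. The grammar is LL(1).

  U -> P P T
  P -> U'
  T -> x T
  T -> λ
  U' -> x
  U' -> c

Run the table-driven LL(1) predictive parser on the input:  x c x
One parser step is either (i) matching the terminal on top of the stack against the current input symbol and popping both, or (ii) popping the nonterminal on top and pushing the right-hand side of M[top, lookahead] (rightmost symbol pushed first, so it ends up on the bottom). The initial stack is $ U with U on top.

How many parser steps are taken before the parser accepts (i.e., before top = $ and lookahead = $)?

10

step 1: stack=$ U  input=x c x $  — expand U -> P P T
step 2: stack=$ T P P  input=x c x $  — expand P -> U'
step 3: stack=$ T P U'  input=x c x $  — expand U' -> x
step 4: stack=$ T P x  input=x c x $  — match x
step 5: stack=$ T P  input=c x $  — expand P -> U'
step 6: stack=$ T U'  input=c x $  — expand U' -> c
step 7: stack=$ T c  input=c x $  — match c
step 8: stack=$ T  input=x $  — expand T -> x T
step 9: stack=$ T x  input=x $  — match x
step 10: stack=$ T  input=$  — expand T -> λ
Accept reached after 10 steps.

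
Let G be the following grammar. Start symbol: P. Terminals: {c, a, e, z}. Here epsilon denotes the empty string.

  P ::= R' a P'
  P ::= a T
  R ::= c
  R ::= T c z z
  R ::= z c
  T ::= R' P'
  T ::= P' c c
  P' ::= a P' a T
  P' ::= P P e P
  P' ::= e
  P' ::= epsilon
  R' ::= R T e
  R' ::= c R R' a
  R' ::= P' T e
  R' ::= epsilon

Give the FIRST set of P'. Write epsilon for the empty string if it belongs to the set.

{epsilon, a, c, e, z}

FIRST(P): from P::=R' a P' we get {a, c, e, z}; from P::=a T we get {a}. So FIRST(P) = {a, c, e, z}.
FIRST(P'): from P'::=a P' a T we get {a}; from P'::=P P e P we get {a, c, e, z}; from P'::=e we get {e}; from P'::=epsilon we get {epsilon}. So FIRST(P') = {epsilon, a, c, e, z}.
FIRST(R): from R::=c we get {c}; from R::=T c z z we get {a, c, e, z}; from R::=z c we get {z}. So FIRST(R) = {a, c, e, z}.
FIRST(T): from T::=R' P' we get {epsilon, a, c, e, z}; from T::=P' c c we get {a, c, e, z}. So FIRST(T) = {epsilon, a, c, e, z}.
FIRST(R'): from R'::=R T e we get {a, c, e, z}; from R'::=c R R' a we get {c}; from R'::=P' T e we get {a, c, e, z}; from R'::=epsilon we get {epsilon}. So FIRST(R') = {epsilon, a, c, e, z}.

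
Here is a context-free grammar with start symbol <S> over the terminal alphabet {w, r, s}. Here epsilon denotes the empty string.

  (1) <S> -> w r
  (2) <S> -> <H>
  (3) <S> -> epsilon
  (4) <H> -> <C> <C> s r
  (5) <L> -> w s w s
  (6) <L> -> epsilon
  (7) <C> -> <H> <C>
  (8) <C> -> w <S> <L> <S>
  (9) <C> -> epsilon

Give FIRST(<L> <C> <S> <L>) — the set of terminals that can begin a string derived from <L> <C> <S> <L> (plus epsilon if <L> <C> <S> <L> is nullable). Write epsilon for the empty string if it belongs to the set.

{epsilon, s, w}

FIRST(<L>): from <L>->w s w s we get {w}; from <L>->epsilon we get {epsilon}. So FIRST(<L>) = {epsilon, w}.
FIRST(<S>): from <S>->w r we get {w}; from <S>-><H> we get {s, w}; from <S>->epsilon we get {epsilon}. So FIRST(<S>) = {epsilon, s, w}.
FIRST(<H>): from <H>-><C> <C> s r we get {s, w}. So FIRST(<H>) = {s, w}.
FIRST(<C>): from <C>-><H> <C> we get {s, w}; from <C>->w <S> <L> <S> we get {w}; from <C>->epsilon we get {epsilon}. So FIRST(<C>) = {epsilon, s, w}.
FIRST(<L> <C> <S> <L>): take FIRST of each symbol in turn, carrying on past any symbol whose FIRST contains epsilon; result {epsilon, s, w}.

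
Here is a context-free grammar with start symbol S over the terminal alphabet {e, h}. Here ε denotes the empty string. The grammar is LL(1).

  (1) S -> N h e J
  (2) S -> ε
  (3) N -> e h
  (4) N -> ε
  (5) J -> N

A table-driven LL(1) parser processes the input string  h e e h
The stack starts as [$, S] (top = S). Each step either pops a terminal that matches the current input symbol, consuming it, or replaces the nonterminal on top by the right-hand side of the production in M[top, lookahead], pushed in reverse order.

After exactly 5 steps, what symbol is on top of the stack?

step 1: stack=$ S  input=h e e h $  — expand S -> N h e J
step 2: stack=$ J e h N  input=h e e h $  — expand N -> ε
step 3: stack=$ J e h  input=h e e h $  — match h
step 4: stack=$ J e  input=e e h $  — match e
step 5: stack=$ J  input=e h $  — expand J -> N
Stack after step 5: $ N (top = N).

N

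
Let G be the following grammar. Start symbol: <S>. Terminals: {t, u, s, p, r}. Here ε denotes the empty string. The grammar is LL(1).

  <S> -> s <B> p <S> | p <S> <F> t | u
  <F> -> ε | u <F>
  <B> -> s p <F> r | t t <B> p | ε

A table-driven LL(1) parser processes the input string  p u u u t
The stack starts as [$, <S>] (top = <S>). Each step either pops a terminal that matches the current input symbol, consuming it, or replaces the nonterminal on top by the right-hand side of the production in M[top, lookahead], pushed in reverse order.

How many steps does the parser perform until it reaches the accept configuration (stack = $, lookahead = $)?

step 1: stack=$ <S>  input=p u u u t $  — expand <S> -> p <S> <F> t
step 2: stack=$ t <F> <S> p  input=p u u u t $  — match p
step 3: stack=$ t <F> <S>  input=u u u t $  — expand <S> -> u
step 4: stack=$ t <F> u  input=u u u t $  — match u
step 5: stack=$ t <F>  input=u u t $  — expand <F> -> u <F>
step 6: stack=$ t <F> u  input=u u t $  — match u
step 7: stack=$ t <F>  input=u t $  — expand <F> -> u <F>
step 8: stack=$ t <F> u  input=u t $  — match u
step 9: stack=$ t <F>  input=t $  — expand <F> -> ε
step 10: stack=$ t  input=t $  — match t
Accept reached after 10 steps.

10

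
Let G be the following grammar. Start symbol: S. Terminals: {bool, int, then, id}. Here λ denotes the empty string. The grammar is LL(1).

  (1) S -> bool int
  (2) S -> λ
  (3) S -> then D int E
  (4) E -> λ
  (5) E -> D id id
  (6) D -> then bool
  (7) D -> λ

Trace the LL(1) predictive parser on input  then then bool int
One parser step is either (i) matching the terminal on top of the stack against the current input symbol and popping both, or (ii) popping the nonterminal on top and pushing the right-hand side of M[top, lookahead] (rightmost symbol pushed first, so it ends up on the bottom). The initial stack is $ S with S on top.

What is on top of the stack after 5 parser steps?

int

step 1: stack=$ S  input=then then bool int $  — expand S -> then D int E
step 2: stack=$ E int D then  input=then then bool int $  — match then
step 3: stack=$ E int D  input=then bool int $  — expand D -> then bool
step 4: stack=$ E int bool then  input=then bool int $  — match then
step 5: stack=$ E int bool  input=bool int $  — match bool
Stack after step 5: $ E int (top = int).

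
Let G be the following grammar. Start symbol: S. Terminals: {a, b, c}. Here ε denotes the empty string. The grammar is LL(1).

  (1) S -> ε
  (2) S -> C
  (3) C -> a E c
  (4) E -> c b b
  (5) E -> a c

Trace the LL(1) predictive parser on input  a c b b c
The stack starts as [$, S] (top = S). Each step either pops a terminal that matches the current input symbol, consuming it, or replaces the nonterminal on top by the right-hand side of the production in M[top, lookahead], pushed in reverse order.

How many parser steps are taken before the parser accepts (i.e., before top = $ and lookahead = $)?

8

     Stack      Input        Action
  1  $ S        a c b b c $  expand S -> C
  2  $ C        a c b b c $  expand C -> a E c
  3  $ c E a    a c b b c $  match a
  4  $ c E      c b b c $    expand E -> c b b
  5  $ c b b c  c b b c $    match c
  6  $ c b b    b b c $      match b
  7  $ c b      b c $        match b
  8  $ c        c $          match c
Accept reached after 8 steps.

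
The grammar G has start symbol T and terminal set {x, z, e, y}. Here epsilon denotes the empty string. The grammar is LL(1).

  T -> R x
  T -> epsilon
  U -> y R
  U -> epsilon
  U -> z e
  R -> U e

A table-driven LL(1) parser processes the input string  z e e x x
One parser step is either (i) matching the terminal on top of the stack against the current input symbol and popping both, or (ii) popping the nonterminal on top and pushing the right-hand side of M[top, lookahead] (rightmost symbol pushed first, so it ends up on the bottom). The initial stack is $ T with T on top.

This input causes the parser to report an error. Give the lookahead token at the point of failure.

     Stack      Input        Action
  1  $ T        z e e x x $  expand T -> R x
  2  $ x R      z e e x x $  expand R -> U e
  3  $ x e U    z e e x x $  expand U -> z e
  4  $ x e e z  z e e x x $  match z
  5  $ x e e    e e x x $    match e
  6  $ x e      e x x $      match e
  7  $ x        x x $        match x
  8  $          x $          error: stack empty but input remains

x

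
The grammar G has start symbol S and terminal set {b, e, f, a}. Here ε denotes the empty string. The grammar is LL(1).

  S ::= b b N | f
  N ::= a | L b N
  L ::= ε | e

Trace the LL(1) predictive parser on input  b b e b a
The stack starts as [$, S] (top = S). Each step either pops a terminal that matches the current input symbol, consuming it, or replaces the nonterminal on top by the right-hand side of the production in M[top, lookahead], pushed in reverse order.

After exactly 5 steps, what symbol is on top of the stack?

     Stack    Input        Action
  1  $ S      b b e b a $  expand S ::= b b N
  2  $ N b b  b b e b a $  match b
  3  $ N b    b e b a $    match b
  4  $ N      e b a $      expand N ::= L b N
  5  $ N b L  e b a $      expand L ::= e
Stack after step 5: $ N b e (top = e).

e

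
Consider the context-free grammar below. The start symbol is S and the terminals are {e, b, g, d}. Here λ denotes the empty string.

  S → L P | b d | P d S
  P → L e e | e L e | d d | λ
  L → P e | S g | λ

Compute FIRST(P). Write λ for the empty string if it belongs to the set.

FIRST(S): from S→L P we get {λ, b, d, e, g}; from S→b d we get {b}; from S→P d S we get {b, d, e, g}. So FIRST(S) = {λ, b, d, e, g}.
FIRST(P): from P→L e e we get {b, d, e, g}; from P→e L e we get {e}; from P→d d we get {d}; from P→λ we get {λ}. So FIRST(P) = {λ, b, d, e, g}.
FIRST(L): from L→P e we get {b, d, e, g}; from L→S g we get {b, d, e, g}; from L→λ we get {λ}. So FIRST(L) = {λ, b, d, e, g}.

{λ, b, d, e, g}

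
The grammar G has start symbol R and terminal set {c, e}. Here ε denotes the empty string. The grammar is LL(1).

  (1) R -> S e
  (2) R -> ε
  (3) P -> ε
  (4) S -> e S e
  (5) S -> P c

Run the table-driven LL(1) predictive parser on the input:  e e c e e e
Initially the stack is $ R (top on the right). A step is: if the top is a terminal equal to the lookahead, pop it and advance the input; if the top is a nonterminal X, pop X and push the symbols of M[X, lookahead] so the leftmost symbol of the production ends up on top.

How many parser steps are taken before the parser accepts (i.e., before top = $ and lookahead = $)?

      Stack        Input          Action
   1  $ R          e e c e e e $  expand R -> S e
   2  $ e S        e e c e e e $  expand S -> e S e
   3  $ e e S e    e e c e e e $  match e
   4  $ e e S      e c e e e $    expand S -> e S e
   5  $ e e e S e  e c e e e $    match e
   6  $ e e e S    c e e e $      expand S -> P c
   7  $ e e e c P  c e e e $      expand P -> ε
   8  $ e e e c    c e e e $      match c
   9  $ e e e      e e e $        match e
  10  $ e e        e e $          match e
  11  $ e          e $            match e
Accept reached after 11 steps.

11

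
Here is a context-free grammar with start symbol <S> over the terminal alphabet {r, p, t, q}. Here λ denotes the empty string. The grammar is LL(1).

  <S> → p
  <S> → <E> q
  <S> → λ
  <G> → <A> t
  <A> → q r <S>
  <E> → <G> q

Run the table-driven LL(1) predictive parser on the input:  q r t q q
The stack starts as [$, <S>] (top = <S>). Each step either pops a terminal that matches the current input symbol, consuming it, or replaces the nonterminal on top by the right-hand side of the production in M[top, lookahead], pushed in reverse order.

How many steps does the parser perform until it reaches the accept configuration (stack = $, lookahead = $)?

step 1: stack=$ <S>  input=q r t q q $  — expand <S> → <E> q
step 2: stack=$ q <E>  input=q r t q q $  — expand <E> → <G> q
step 3: stack=$ q q <G>  input=q r t q q $  — expand <G> → <A> t
step 4: stack=$ q q t <A>  input=q r t q q $  — expand <A> → q r <S>
step 5: stack=$ q q t <S> r q  input=q r t q q $  — match q
step 6: stack=$ q q t <S> r  input=r t q q $  — match r
step 7: stack=$ q q t <S>  input=t q q $  — expand <S> → λ
step 8: stack=$ q q t  input=t q q $  — match t
step 9: stack=$ q q  input=q q $  — match q
step 10: stack=$ q  input=q $  — match q
Accept reached after 10 steps.

10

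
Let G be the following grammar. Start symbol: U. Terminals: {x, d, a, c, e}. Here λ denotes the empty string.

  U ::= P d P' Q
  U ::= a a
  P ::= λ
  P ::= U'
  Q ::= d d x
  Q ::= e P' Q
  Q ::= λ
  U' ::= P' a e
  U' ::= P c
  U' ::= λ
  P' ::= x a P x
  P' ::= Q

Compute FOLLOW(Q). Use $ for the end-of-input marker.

FIRST(Q): from Q::=d d x we get {d}; from Q::=e P' Q we get {e}; from Q::=λ we get {λ}. So FIRST(Q) = {λ, d, e}.
FIRST(P'): from P'::=x a P x we get {x}; from P'::=Q we get {λ, d, e}. So FIRST(P') = {λ, d, e, x}.
FIRST(U): from U::=P d P' Q we get {a, c, d, e, x}; from U::=a a we get {a}. So FIRST(U) = {a, c, d, e, x}.
FIRST(P): from P::=λ we get {λ}; from P::=U' we get {λ, a, c, d, e, x}. So FIRST(P) = {λ, a, c, d, e, x}.
FIRST(U'): from U'::=P' a e we get {a, d, e, x}; from U'::=P c we get {a, c, d, e, x}; from U'::=λ we get {λ}. So FIRST(U') = {λ, a, c, d, e, x}.
FOLLOW(U) includes $ since U is the start symbol.
FOLLOW(U): U appears on no right-hand side. Thus FOLLOW(U) = {$}.
FOLLOW(P): in U::=P d P' Q, P is followed by d P' Q with FIRST {d}; in U'::=P c, P is followed by c with FIRST {c}; in P'::=x a P x, P is followed by x with FIRST {x}. Thus FOLLOW(P) = {c, d, x}.
FOLLOW(U'): in P::=U', the suffix after U' is empty, so FOLLOW(U') ⊇ FOLLOW(P) = {c, d, x}. Thus FOLLOW(U') = {c, d, x}.
FOLLOW(Q): in U::=P d P' Q, the suffix after Q is empty, so FOLLOW(Q) ⊇ FOLLOW(U) = {$}; in Q::=e P' Q, the suffix after Q is empty (adds nothing new); in P'::=Q, the suffix after Q is empty, so FOLLOW(Q) ⊇ FOLLOW(P') = {$, a, d, e}. Thus FOLLOW(Q) = {$, a, d, e}.
FOLLOW(P'): in U::=P d P' Q, P' is followed by Q with FIRST {λ, d, e}; in U::=P d P' Q, the suffix after P' is nullable, so FOLLOW(P') ⊇ FOLLOW(U) = {$}; in Q::=e P' Q, P' is followed by Q with FIRST {λ, d, e}; in Q::=e P' Q, the suffix after P' is nullable, so FOLLOW(P') ⊇ FOLLOW(Q) = {$, a, d, e}; in U'::=P' a e, P' is followed by a e with FIRST {a}. Thus FOLLOW(P') = {$, a, d, e}.

{$, a, d, e}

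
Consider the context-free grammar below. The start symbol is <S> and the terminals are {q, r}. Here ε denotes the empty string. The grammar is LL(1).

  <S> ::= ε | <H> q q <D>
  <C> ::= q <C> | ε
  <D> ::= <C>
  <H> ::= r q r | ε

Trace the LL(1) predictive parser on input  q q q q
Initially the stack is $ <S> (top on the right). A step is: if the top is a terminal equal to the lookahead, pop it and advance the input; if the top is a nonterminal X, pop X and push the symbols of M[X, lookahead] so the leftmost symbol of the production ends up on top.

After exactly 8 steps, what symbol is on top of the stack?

q

     Stack          Input      Action
  1  $ <S>          q q q q $  expand <S> ::= <H> q q <D>
  2  $ <D> q q <H>  q q q q $  expand <H> ::= ε
  3  $ <D> q q      q q q q $  match q
  4  $ <D> q        q q q $    match q
  5  $ <D>          q q $      expand <D> ::= <C>
  6  $ <C>          q q $      expand <C> ::= q <C>
  7  $ <C> q        q q $      match q
  8  $ <C>          q $        expand <C> ::= q <C>
Stack after step 8: $ <C> q (top = q).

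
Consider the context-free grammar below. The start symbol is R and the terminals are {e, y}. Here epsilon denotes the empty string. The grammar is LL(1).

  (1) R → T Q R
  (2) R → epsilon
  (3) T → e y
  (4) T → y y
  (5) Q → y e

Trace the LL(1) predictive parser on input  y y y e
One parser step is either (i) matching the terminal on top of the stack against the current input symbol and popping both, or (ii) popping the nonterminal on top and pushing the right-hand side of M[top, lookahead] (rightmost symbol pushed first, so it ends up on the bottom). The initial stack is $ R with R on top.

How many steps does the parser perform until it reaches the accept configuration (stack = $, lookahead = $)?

     Stack      Input      Action
  1  $ R        y y y e $  expand R → T Q R
  2  $ R Q T    y y y e $  expand T → y y
  3  $ R Q y y  y y y e $  match y
  4  $ R Q y    y y e $    match y
  5  $ R Q      y e $      expand Q → y e
  6  $ R e y    y e $      match y
  7  $ R e      e $        match e
  8  $ R        $          expand R → epsilon
Accept reached after 8 steps.

8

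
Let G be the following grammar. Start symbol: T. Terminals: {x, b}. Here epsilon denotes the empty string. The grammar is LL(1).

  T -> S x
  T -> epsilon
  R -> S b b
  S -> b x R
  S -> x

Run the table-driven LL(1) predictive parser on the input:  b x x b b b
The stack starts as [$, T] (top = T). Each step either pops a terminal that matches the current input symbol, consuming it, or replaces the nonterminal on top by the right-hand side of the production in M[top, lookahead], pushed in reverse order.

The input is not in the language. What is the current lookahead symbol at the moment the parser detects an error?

b

step 1: stack=$ T  input=b x x b b b $  — expand T -> S x
step 2: stack=$ x S  input=b x x b b b $  — expand S -> b x R
step 3: stack=$ x R x b  input=b x x b b b $  — match b
step 4: stack=$ x R x  input=x x b b b $  — match x
step 5: stack=$ x R  input=x b b b $  — expand R -> S b b
step 6: stack=$ x b b S  input=x b b b $  — expand S -> x
step 7: stack=$ x b b x  input=x b b b $  — match x
step 8: stack=$ x b b  input=b b b $  — match b
step 9: stack=$ x b  input=b b $  — match b
step 10: stack=$ x  input=b $  — error: top is terminal x but lookahead is b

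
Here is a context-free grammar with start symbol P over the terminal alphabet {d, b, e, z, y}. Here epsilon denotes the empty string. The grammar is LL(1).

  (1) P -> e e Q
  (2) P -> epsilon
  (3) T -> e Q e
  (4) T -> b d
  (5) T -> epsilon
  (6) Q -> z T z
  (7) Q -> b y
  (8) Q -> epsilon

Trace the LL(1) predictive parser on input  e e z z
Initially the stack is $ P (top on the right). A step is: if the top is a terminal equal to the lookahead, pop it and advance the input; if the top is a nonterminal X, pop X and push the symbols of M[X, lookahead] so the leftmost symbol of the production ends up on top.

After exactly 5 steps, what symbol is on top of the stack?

step 1: stack=$ P  input=e e z z $  — expand P -> e e Q
step 2: stack=$ Q e e  input=e e z z $  — match e
step 3: stack=$ Q e  input=e z z $  — match e
step 4: stack=$ Q  input=z z $  — expand Q -> z T z
step 5: stack=$ z T z  input=z z $  — match z
Stack after step 5: $ z T (top = T).

T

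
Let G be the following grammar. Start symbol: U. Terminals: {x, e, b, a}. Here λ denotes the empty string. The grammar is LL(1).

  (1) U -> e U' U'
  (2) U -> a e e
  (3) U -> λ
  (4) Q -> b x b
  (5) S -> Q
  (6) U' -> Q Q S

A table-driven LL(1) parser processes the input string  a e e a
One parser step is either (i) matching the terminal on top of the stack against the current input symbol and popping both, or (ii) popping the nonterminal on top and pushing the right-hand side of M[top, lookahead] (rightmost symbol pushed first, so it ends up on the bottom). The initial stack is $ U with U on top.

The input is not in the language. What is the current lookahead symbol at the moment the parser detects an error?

a

step 1: stack=$ U  input=a e e a $  — expand U -> a e e
step 2: stack=$ e e a  input=a e e a $  — match a
step 3: stack=$ e e  input=e e a $  — match e
step 4: stack=$ e  input=e a $  — match e
step 5: stack=$  input=a $  — error: stack empty but input remains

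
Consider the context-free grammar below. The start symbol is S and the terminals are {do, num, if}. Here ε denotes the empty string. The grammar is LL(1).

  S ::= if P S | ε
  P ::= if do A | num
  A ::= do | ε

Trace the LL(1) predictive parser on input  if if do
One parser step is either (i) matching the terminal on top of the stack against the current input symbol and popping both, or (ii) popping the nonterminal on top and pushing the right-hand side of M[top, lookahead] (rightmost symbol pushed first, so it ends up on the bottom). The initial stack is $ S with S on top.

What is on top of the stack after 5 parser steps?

A

step 1: stack=$ S  input=if if do $  — expand S ::= if P S
step 2: stack=$ S P if  input=if if do $  — match if
step 3: stack=$ S P  input=if do $  — expand P ::= if do A
step 4: stack=$ S A do if  input=if do $  — match if
step 5: stack=$ S A do  input=do $  — match do
Stack after step 5: $ S A (top = A).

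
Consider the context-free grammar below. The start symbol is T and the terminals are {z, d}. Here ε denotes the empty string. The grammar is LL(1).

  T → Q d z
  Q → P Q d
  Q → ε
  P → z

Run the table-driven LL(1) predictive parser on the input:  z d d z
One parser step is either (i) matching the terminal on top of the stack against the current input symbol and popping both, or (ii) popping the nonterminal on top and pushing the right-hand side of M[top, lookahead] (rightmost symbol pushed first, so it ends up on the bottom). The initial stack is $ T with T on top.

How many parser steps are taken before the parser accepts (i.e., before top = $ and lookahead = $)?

step 1: stack=$ T  input=z d d z $  — expand T → Q d z
step 2: stack=$ z d Q  input=z d d z $  — expand Q → P Q d
step 3: stack=$ z d d Q P  input=z d d z $  — expand P → z
step 4: stack=$ z d d Q z  input=z d d z $  — match z
step 5: stack=$ z d d Q  input=d d z $  — expand Q → ε
step 6: stack=$ z d d  input=d d z $  — match d
step 7: stack=$ z d  input=d z $  — match d
step 8: stack=$ z  input=z $  — match z
Accept reached after 8 steps.

8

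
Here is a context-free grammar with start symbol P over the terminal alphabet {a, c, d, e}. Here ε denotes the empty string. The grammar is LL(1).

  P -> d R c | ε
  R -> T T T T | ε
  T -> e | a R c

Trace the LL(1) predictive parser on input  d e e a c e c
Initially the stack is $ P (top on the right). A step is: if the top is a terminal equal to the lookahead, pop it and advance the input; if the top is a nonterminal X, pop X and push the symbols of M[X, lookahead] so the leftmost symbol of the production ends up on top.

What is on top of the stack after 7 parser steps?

T

     Stack        Input            Action
  1  $ P          d e e a c e c $  expand P -> d R c
  2  $ c R d      d e e a c e c $  match d
  3  $ c R        e e a c e c $    expand R -> T T T T
  4  $ c T T T T  e e a c e c $    expand T -> e
  5  $ c T T T e  e e a c e c $    match e
  6  $ c T T T    e a c e c $      expand T -> e
  7  $ c T T e    e a c e c $      match e
Stack after step 7: $ c T T (top = T).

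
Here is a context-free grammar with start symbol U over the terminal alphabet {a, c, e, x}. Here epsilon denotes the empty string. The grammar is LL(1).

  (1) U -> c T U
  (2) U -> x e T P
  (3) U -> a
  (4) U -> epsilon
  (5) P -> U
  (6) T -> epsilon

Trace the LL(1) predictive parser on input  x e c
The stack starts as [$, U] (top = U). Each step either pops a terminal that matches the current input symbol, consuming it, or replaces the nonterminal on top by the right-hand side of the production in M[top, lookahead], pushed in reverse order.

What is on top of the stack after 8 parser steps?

     Stack      Input    Action
  1  $ U        x e c $  expand U -> x e T P
  2  $ P T e x  x e c $  match x
  3  $ P T e    e c $    match e
  4  $ P T      c $      expand T -> epsilon
  5  $ P        c $      expand P -> U
  6  $ U        c $      expand U -> c T U
  7  $ U T c    c $      match c
  8  $ U T      $        expand T -> epsilon
Stack after step 8: $ U (top = U).

U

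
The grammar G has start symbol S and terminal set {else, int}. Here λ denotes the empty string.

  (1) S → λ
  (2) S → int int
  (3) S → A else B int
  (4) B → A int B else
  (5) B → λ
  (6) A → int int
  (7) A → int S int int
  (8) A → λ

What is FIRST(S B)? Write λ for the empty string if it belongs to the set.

FIRST(A) = {λ, int}
FIRST(S) = {λ, else, int}  (via A else B int)
FIRST(B) = {λ, int}  (via A int B else)
FIRST(S B): take FIRST of each symbol in turn, carrying on past any symbol whose FIRST contains λ; result {λ, else, int}.

{λ, else, int}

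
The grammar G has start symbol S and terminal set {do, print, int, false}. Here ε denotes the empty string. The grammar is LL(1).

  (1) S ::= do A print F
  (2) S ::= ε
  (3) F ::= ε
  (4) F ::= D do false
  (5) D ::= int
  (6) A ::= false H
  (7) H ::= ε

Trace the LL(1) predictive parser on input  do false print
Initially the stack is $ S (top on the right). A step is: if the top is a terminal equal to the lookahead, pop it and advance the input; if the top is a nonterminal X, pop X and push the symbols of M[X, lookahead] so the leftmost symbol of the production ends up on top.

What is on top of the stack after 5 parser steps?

     Stack              Input             Action
  1  $ S                do false print $  expand S ::= do A print F
  2  $ F print A do     do false print $  match do
  3  $ F print A        false print $     expand A ::= false H
  4  $ F print H false  false print $     match false
  5  $ F print H        print $           expand H ::= ε
Stack after step 5: $ F print (top = print).

print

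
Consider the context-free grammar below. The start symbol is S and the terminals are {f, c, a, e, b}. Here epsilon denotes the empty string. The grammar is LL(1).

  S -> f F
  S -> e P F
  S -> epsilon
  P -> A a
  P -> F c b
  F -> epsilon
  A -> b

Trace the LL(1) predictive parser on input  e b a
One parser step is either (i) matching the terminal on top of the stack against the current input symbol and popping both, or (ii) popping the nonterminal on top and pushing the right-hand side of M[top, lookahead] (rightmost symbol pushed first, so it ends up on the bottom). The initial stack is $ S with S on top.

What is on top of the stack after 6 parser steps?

F

step 1: stack=$ S  input=e b a $  — expand S -> e P F
step 2: stack=$ F P e  input=e b a $  — match e
step 3: stack=$ F P  input=b a $  — expand P -> A a
step 4: stack=$ F a A  input=b a $  — expand A -> b
step 5: stack=$ F a b  input=b a $  — match b
step 6: stack=$ F a  input=a $  — match a
Stack after step 6: $ F (top = F).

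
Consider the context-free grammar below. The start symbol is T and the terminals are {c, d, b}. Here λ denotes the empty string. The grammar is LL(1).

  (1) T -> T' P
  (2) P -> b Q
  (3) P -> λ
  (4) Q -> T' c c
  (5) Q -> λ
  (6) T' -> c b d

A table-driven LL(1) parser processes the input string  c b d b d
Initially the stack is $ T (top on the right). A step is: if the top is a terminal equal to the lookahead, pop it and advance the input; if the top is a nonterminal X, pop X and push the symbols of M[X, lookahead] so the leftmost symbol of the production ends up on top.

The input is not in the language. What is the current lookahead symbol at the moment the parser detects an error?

step 1: stack=$ T  input=c b d b d $  — expand T -> T' P
step 2: stack=$ P T'  input=c b d b d $  — expand T' -> c b d
step 3: stack=$ P d b c  input=c b d b d $  — match c
step 4: stack=$ P d b  input=b d b d $  — match b
step 5: stack=$ P d  input=d b d $  — match d
step 6: stack=$ P  input=b d $  — expand P -> b Q
step 7: stack=$ Q b  input=b d $  — match b
step 8: stack=$ Q  input=d $  — error: M[Q, d] is empty

d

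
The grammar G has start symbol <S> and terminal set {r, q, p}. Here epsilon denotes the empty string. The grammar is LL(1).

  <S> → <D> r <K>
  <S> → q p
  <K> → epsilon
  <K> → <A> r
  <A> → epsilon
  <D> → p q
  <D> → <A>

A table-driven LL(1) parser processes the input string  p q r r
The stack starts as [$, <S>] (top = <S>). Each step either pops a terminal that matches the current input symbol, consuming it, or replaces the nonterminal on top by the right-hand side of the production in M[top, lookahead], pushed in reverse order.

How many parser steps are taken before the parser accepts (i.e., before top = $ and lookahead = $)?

8

step 1: stack=$ <S>  input=p q r r $  — expand <S> → <D> r <K>
step 2: stack=$ <K> r <D>  input=p q r r $  — expand <D> → p q
step 3: stack=$ <K> r q p  input=p q r r $  — match p
step 4: stack=$ <K> r q  input=q r r $  — match q
step 5: stack=$ <K> r  input=r r $  — match r
step 6: stack=$ <K>  input=r $  — expand <K> → <A> r
step 7: stack=$ r <A>  input=r $  — expand <A> → epsilon
step 8: stack=$ r  input=r $  — match r
Accept reached after 8 steps.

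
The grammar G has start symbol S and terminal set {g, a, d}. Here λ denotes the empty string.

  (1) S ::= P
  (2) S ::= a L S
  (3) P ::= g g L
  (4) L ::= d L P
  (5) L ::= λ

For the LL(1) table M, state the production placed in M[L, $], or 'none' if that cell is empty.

L ::= λ

FIRST(P) = {g}
FIRST(L) = {λ, d}
FIRST(S) = {a, g}  (via P)
FOLLOW(S) includes $ since S is the start symbol.
FOLLOW(P): in S::=P, the suffix after P is empty, so FOLLOW(P) ⊇ FOLLOW(S) = {$}; in L::=d L P, the suffix after P is empty, so FOLLOW(P) ⊇ FOLLOW(L) = {$, a, g}. Thus FOLLOW(P) = {$, a, g}.
FOLLOW(L): in S::=a L S, L is followed by S with FIRST {a, g}; in P::=g g L, the suffix after L is empty, so FOLLOW(L) ⊇ FOLLOW(P) = {$, a, g}; in L::=d L P, L is followed by P with FIRST {g}. Thus FOLLOW(L) = {$, a, g}.
For L ::= d L P: FIRST(d L P) = {d}, so it goes in M[L, t] for t ∈ {d}.
For L ::= λ: FIRST(λ) = {λ}, so it goes in M[L, t] for t ∈ {}; since λ ∈ FIRST, also for every t ∈ FOLLOW(L) = {$, a, g}.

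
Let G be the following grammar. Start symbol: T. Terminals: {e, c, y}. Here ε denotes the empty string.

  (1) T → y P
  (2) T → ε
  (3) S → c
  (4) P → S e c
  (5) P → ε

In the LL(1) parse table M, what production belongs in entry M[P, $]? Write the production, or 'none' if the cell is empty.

FIRST(T) = {ε, y}
FIRST(S) = {c}
FIRST(P) = {ε, c}  (via S e c)
FOLLOW(T) includes $ since T is the start symbol.
FOLLOW(T): T appears on no right-hand side. Thus FOLLOW(T) = {$}.
FOLLOW(P): in T→y P, the suffix after P is empty, so FOLLOW(P) ⊇ FOLLOW(T) = {$}. Thus FOLLOW(P) = {$}.
For P → S e c: FIRST(S e c) = {c}, so it goes in M[P, t] for t ∈ {c}.
For P → ε: FIRST(ε) = {ε}, so it goes in M[P, t] for t ∈ {}; since ε ∈ FIRST, also for every t ∈ FOLLOW(P) = {$}.

P → ε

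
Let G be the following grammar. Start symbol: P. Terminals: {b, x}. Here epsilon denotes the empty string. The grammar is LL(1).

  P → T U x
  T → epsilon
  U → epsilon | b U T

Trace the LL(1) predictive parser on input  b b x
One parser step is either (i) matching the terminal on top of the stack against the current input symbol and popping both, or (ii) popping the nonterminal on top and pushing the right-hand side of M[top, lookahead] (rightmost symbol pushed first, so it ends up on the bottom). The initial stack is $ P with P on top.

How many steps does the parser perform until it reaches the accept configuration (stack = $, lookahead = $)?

      Stack        Input    Action
   1  $ P          b b x $  expand P → T U x
   2  $ x U T      b b x $  expand T → epsilon
   3  $ x U        b b x $  expand U → b U T
   4  $ x T U b    b b x $  match b
   5  $ x T U      b x $    expand U → b U T
   6  $ x T T U b  b x $    match b
   7  $ x T T U    x $      expand U → epsilon
   8  $ x T T      x $      expand T → epsilon
   9  $ x T        x $      expand T → epsilon
  10  $ x          x $      match x
Accept reached after 10 steps.

10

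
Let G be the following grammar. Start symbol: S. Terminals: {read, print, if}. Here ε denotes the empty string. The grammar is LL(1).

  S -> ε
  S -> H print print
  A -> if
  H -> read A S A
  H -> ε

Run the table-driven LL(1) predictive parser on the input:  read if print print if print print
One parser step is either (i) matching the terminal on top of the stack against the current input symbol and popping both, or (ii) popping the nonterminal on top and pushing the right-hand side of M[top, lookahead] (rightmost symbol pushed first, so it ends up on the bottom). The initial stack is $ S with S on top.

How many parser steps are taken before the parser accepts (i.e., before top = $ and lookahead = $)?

13

      Stack                          Input                                 Action
   1  $ S                            read if print print if print print $  expand S -> H print print
   2  $ print print H                read if print print if print print $  expand H -> read A S A
   3  $ print print A S A read       read if print print if print print $  match read
   4  $ print print A S A            if print print if print print $       expand A -> if
   5  $ print print A S if           if print print if print print $       match if
   6  $ print print A S              print print if print print $          expand S -> H print print
   7  $ print print A print print H  print print if print print $          expand H -> ε
   8  $ print print A print print    print print if print print $          match print
   9  $ print print A print          print if print print $                match print
  10  $ print print A                if print print $                      expand A -> if
  11  $ print print if               if print print $                      match if
  12  $ print print                  print print $                         match print
  13  $ print                        print $                               match print
Accept reached after 13 steps.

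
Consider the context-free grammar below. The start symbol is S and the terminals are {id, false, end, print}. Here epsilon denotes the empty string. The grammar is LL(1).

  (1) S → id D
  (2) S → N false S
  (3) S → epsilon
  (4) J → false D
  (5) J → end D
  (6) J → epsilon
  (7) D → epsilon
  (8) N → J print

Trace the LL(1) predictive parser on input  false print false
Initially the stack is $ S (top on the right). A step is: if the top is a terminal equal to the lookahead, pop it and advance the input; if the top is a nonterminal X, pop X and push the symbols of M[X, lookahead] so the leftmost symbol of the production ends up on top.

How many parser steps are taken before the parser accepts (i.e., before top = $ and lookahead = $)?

8

     Stack                    Input                Action
  1  $ S                      false print false $  expand S → N false S
  2  $ S false N              false print false $  expand N → J print
  3  $ S false print J        false print false $  expand J → false D
  4  $ S false print D false  false print false $  match false
  5  $ S false print D        print false $        expand D → epsilon
  6  $ S false print          print false $        match print
  7  $ S false                false $              match false
  8  $ S                      $                    expand S → epsilon
Accept reached after 8 steps.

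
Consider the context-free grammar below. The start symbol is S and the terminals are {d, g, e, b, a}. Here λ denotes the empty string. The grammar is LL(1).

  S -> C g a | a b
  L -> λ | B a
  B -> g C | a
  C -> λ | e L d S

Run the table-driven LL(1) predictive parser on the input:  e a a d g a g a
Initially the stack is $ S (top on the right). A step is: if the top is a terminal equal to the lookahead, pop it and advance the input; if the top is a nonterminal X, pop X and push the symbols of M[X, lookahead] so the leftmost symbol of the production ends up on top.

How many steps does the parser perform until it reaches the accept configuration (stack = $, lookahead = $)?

step 1: stack=$ S  input=e a a d g a g a $  — expand S -> C g a
step 2: stack=$ a g C  input=e a a d g a g a $  — expand C -> e L d S
step 3: stack=$ a g S d L e  input=e a a d g a g a $  — match e
step 4: stack=$ a g S d L  input=a a d g a g a $  — expand L -> B a
step 5: stack=$ a g S d a B  input=a a d g a g a $  — expand B -> a
step 6: stack=$ a g S d a a  input=a a d g a g a $  — match a
step 7: stack=$ a g S d a  input=a d g a g a $  — match a
step 8: stack=$ a g S d  input=d g a g a $  — match d
step 9: stack=$ a g S  input=g a g a $  — expand S -> C g a
step 10: stack=$ a g a g C  input=g a g a $  — expand C -> λ
step 11: stack=$ a g a g  input=g a g a $  — match g
step 12: stack=$ a g a  input=a g a $  — match a
step 13: stack=$ a g  input=g a $  — match g
step 14: stack=$ a  input=a $  — match a
Accept reached after 14 steps.

14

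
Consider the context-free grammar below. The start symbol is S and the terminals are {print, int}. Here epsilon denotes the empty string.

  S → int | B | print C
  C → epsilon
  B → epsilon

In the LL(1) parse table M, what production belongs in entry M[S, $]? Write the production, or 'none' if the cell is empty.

FIRST(C): from C→epsilon we get {epsilon}. So FIRST(C) = {epsilon}.
FIRST(B): from B→epsilon we get {epsilon}. So FIRST(B) = {epsilon}.
FIRST(S): from S→int we get {int}; from S→B we get {epsilon}; from S→print C we get {print}. So FIRST(S) = {epsilon, int, print}.
FOLLOW(S) includes $ since S is the start symbol.
FOLLOW(S): S appears on no right-hand side. Thus FOLLOW(S) = {$}.
For S → int: FIRST(int) = {int}, so it goes in M[S, t] for t ∈ {int}.
For S → B: FIRST(B) = {epsilon}, so it goes in M[S, t] for t ∈ {}; since epsilon ∈ FIRST, also for every t ∈ FOLLOW(S) = {$}.
For S → print C: FIRST(print C) = {print}, so it goes in M[S, t] for t ∈ {print}.

S → B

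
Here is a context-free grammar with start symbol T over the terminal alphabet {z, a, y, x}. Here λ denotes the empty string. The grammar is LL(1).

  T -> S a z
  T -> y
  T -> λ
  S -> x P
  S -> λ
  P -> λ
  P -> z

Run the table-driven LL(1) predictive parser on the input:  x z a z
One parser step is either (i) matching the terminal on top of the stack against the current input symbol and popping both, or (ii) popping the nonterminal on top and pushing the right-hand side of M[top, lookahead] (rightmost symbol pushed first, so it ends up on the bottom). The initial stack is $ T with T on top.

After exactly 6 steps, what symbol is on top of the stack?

z

step 1: stack=$ T  input=x z a z $  — expand T -> S a z
step 2: stack=$ z a S  input=x z a z $  — expand S -> x P
step 3: stack=$ z a P x  input=x z a z $  — match x
step 4: stack=$ z a P  input=z a z $  — expand P -> z
step 5: stack=$ z a z  input=z a z $  — match z
step 6: stack=$ z a  input=a z $  — match a
Stack after step 6: $ z (top = z).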